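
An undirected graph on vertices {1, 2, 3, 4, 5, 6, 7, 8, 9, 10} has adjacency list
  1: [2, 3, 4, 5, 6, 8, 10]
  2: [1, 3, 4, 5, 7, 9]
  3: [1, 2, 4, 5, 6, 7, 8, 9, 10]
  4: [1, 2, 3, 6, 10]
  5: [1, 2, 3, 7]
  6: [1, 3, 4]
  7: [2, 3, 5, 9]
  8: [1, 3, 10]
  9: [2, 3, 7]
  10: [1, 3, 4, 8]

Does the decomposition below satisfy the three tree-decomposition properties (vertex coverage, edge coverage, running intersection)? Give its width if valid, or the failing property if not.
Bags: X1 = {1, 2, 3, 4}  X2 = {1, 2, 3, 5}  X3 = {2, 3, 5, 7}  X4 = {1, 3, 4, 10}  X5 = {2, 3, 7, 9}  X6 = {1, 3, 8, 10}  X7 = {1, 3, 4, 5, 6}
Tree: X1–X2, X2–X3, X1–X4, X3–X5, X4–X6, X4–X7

A tree decomposition must satisfy three properties: every vertex lies in some bag; for every edge, both endpoints lie together in some bag; and for every vertex, the bags containing it form a connected subtree. Here bags containing vertex 5 are not connected in the tree, so the decomposition is invalid.

No — bags containing vertex 5 are not connected in the tree.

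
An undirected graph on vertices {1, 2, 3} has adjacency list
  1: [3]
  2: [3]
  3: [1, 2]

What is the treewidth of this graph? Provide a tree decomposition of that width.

Treewidth 1.
One such decomposition:
Bags: B1 = {1, 3}  B2 = {2, 3}
Tree: B1–B2

Each bag holds 2 vertices, so the decomposition has width 1, which upper-bounds the treewidth. Any graph with an edge has treewidth ≥ 1, and G has the edge 3–1. Therefore the treewidth is 1.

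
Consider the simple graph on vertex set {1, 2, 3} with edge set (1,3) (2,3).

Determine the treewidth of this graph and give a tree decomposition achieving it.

Treewidth 1.
Bags: B1 = {1, 3}  B2 = {2, 3}
Tree: B1–B2

The largest bag has 2 vertices, giving width 1; this decomposition certifies tw(G) ≤ 1. G has an edge, so its treewidth is at least 1. Therefore the treewidth is 1.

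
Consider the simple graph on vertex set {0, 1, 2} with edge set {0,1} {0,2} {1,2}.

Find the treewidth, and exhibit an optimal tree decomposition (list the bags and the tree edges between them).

Treewidth 2.
One such decomposition:
Bags: B1 = {0, 1, 2}
Tree: (single bag)

A single bag containing all 3 vertices is trivially a valid decomposition of width 2. Conversely, {0, 1, 2} is a clique of size 3, and the vertices of any clique must share a bag in every tree decomposition; so some bag has ≥ 3 vertices and tw(G) ≥ 2. The upper and lower bounds meet at 2, so that is the treewidth.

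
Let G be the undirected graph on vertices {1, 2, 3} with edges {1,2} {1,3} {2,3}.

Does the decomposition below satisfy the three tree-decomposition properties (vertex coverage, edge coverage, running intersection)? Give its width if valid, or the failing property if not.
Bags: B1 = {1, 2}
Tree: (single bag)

No — vertex 3 appears in no bag.

A tree decomposition must satisfy three properties: every vertex lies in some bag; for every edge, both endpoints lie together in some bag; and for every vertex, the bags containing it form a connected subtree. Here vertex 3 appears in no bag, so the decomposition is invalid.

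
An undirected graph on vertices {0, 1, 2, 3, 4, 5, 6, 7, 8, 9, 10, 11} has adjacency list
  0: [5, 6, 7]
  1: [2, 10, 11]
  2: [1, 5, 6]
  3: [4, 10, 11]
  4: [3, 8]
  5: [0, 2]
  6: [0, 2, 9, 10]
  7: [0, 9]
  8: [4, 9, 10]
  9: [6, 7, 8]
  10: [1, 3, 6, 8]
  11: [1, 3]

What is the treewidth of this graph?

3

A width-3 tree decomposition is:
Bags: B1 = {1, 3, 4, 11}  B2 = {1, 3, 4, 10}  B3 = {1, 4, 8, 10}  B4 = {1, 2, 8, 10}  B5 = {2, 6, 8, 10}  B6 = {2, 6, 8, 9}  B7 = {2, 5, 6, 9}  B8 = {0, 5, 6, 9}  B9 = {0, 5, 7, 9}
Tree: B1–B2, B2–B3, B3–B4, B4–B5, B5–B6, B6–B7, B7–B8, B8–B9
Every bag has size at most 4, so the width is 4 − 1 = 3 and tw(G) ≤ 3. For the lower bound: the 4 vertex sets {3,4,11}, {1}, {10}, {2,6,8,9} are disjoint, each induces a connected subgraph, and every pair is joined by at least one edge of G. Contracting each set to a single vertex therefore yields K_{4} as a minor, and since treewidth is minor-monotone, tw(G) ≥ tw(K_{4}) = 3. The upper and lower bounds meet at 3, so that is the treewidth.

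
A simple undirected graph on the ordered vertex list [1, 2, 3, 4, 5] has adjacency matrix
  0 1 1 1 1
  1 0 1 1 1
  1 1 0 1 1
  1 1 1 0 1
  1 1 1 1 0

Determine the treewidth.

4

A width-4 tree decomposition is:
Bags: B1 = {1, 2, 3, 4, 5}
Tree: (single bag)
With just one bag of size 5, the width is 5 − 1 = 4, so tw(G) ≤ 4. For the lower bound, the 5 vertices {1, 2, 3, 4, 5} are pairwise adjacent, and any tree decomposition puts a clique entirely inside one bag — forcing width ≥ 4. The upper and lower bounds meet at 4, so that is the treewidth.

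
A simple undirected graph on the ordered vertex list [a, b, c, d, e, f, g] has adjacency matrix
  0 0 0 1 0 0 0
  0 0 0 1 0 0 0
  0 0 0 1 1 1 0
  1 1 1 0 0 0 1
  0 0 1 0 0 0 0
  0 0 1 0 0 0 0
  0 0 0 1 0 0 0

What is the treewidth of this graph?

A width-1 tree decomposition is:
Bags: B1 = {c, d}  B2 = {a, d}  B3 = {b, d}  B4 = {c, f}  B5 = {d, g}  B6 = {c, e}
Tree: B1–B2, B1–B3, B1–B4, B1–B5, B4–B6
Every bag has size at most 2, so the width is 2 − 1 = 1 and tw(G) ≤ 1. G has an edge, so its treewidth is at least 1. Hence tw(G) = 1 exactly.

1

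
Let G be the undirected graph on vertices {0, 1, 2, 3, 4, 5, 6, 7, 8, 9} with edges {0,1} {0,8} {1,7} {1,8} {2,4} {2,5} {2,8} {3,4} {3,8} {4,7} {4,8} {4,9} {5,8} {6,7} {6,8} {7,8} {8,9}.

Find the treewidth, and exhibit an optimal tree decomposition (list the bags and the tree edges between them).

Every bag has size at most 3, so the width is 3 − 1 = 2 and tw(G) ≤ 2. For the lower bound, the 3 vertices {0, 1, 8} are pairwise adjacent, and any tree decomposition puts a clique entirely inside one bag — forcing width ≥ 2. Hence tw(G) = 2 exactly.

Treewidth 2.
Bags: B1 = {4, 7, 8}  B2 = {3, 4, 8}  B3 = {2, 4, 8}  B4 = {1, 7, 8}  B5 = {2, 5, 8}  B6 = {0, 1, 8}  B7 = {4, 8, 9}  B8 = {6, 7, 8}
Tree: B1–B2, B2–B3, B1–B4, B3–B5, B4–B6, B3–B7, B4–B8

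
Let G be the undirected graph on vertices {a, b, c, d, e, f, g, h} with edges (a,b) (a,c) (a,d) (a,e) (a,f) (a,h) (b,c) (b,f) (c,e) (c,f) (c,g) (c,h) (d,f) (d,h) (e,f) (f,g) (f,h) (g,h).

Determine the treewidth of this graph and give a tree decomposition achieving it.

Treewidth 3.
One optimal decomposition is:
Bags: B1 = {a, d, f, h}  B2 = {a, c, f, h}  B3 = {c, f, g, h}  B4 = {a, c, e, f}  B5 = {a, b, c, f}
Tree: B1–B2, B2–B3, B2–B4, B4–B5

Each bag holds 4 vertices, so the decomposition has width 3, which upper-bounds the treewidth. Conversely, {a, d, f, h} is a clique of size 4, and the vertices of any clique must share a bag in every tree decomposition; so some bag has ≥ 4 vertices and tw(G) ≥ 3. Hence tw(G) = 3 exactly.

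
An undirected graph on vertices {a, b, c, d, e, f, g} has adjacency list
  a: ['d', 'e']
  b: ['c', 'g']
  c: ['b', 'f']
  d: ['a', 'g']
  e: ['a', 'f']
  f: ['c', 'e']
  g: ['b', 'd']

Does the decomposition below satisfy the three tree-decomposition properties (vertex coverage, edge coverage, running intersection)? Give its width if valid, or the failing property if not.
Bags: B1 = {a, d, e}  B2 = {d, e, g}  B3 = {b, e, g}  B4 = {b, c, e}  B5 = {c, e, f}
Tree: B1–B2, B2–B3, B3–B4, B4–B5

Yes; width 2.

Vertex coverage: the bags together contain {a, b, c, d, e, f, g}, the full vertex set. Edge coverage: each edge of G has both endpoints in at least one bag. Running intersection: for every vertex, the bags containing it form a connected subtree. All three properties hold, so this is a valid tree decomposition of width max|bag| − 1 = 2, and hence tw(G) ≤ 2.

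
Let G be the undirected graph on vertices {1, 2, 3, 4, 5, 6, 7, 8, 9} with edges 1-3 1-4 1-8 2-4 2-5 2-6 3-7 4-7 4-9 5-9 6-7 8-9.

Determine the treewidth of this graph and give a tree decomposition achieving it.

Treewidth 3.
One such decomposition:
Bags: B1 = {2, 5, 8, 9}  B2 = {2, 4, 8, 9}  B3 = {1, 2, 4, 8}  B4 = {1, 2, 4, 6}  B5 = {1, 4, 6, 7}  B6 = {1, 3, 6, 7}
Tree: B1–B2, B2–B3, B3–B4, B4–B5, B5–B6

Every bag has size at most 4, so the width is 4 − 1 = 3 and tw(G) ≤ 3. For the lower bound: the 4 vertex sets {5,8,9}, {2}, {4}, {1,3,6,7} are disjoint, each induces a connected subgraph, and every pair is joined by at least one edge of G. Contracting each set to a single vertex therefore yields K_{4} as a minor, and since treewidth is minor-monotone, tw(G) ≥ tw(K_{4}) = 3. Therefore the treewidth is 3.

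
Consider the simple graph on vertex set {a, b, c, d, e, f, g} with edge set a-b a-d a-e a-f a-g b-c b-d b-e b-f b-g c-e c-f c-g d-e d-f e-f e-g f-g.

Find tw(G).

4

A width-4 tree decomposition is:
Bags: B1 = {a, b, e, f, g}  B2 = {b, c, e, f, g}  B3 = {a, b, d, e, f}
Tree: B1–B2, B1–B3
The largest bag has 5 vertices, giving width 4; this decomposition certifies tw(G) ≤ 4. Conversely, {b, c, e, f, g} is a clique of size 5, and the vertices of any clique must share a bag in every tree decomposition; so some bag has ≥ 5 vertices and tw(G) ≥ 4. Therefore the treewidth is 4.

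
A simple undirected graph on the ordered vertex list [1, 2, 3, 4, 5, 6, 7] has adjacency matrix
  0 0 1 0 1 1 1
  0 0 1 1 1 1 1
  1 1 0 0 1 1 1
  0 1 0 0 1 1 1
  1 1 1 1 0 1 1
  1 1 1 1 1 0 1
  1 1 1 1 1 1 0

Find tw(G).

A width-4 tree decomposition is:
Bags: B1 = {2, 3, 5, 6, 7}  B2 = {2, 4, 5, 6, 7}  B3 = {1, 3, 5, 6, 7}
Tree: B1–B2, B1–B3
Every bag has size at most 5, so the width is 5 − 1 = 4 and tw(G) ≤ 4. For the lower bound, the 5 vertices {1, 3, 5, 6, 7} are pairwise adjacent, and any tree decomposition puts a clique entirely inside one bag — forcing width ≥ 4. Therefore the treewidth is 4.

4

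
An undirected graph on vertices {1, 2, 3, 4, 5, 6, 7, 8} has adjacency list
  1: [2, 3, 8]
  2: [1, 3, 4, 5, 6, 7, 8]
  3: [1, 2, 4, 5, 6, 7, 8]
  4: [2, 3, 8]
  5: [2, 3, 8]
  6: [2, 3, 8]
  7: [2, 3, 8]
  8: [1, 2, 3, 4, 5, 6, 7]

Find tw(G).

3

A width-3 tree decomposition is:
Bags: B1 = {2, 3, 4, 8}  B2 = {2, 3, 6, 8}  B3 = {2, 3, 5, 8}  B4 = {1, 2, 3, 8}  B5 = {2, 3, 7, 8}
Tree: B1–B2, B1–B3, B1–B4, B3–B5
Every bag has size at most 4, so the width is 4 − 1 = 3 and tw(G) ≤ 3. Conversely, {1, 2, 3, 8} is a clique of size 4, and the vertices of any clique must share a bag in every tree decomposition; so some bag has ≥ 4 vertices and tw(G) ≥ 3. The upper and lower bounds meet at 3, so that is the treewidth.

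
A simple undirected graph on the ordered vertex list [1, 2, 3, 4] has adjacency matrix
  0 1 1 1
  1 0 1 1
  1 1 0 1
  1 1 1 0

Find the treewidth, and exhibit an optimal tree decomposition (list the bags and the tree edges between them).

Treewidth 3.
Bags: B1 = {1, 2, 3, 4}
Tree: (single bag)

A single bag containing all 4 vertices is trivially a valid decomposition of width 3. On the other hand G contains the 4-clique {1, 2, 3, 4}. A clique must lie in a single bag of any decomposition, so no decomposition can have width below 3. The upper and lower bounds meet at 3, so that is the treewidth.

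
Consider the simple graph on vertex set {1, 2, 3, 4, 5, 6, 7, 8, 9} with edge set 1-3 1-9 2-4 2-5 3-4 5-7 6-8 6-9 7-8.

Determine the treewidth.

2

A width-2 tree decomposition is:
Bags: B1 = {1, 6, 9}  B2 = {1, 3, 6}  B3 = {3, 4, 6}  B4 = {2, 4, 6}  B5 = {2, 5, 6}  B6 = {5, 6, 7}  B7 = {6, 7, 8}
Tree: B1–B2, B2–B3, B3–B4, B4–B5, B5–B6, B6–B7
Every bag has size at most 3, so the width is 3 − 1 = 2 and tw(G) ≤ 2. The edges 6–9–1–3–4–2–5–7–8–6 form a cycle, so G is not a tree and its treewidth is at least 2. The upper and lower bounds meet at 2, so that is the treewidth.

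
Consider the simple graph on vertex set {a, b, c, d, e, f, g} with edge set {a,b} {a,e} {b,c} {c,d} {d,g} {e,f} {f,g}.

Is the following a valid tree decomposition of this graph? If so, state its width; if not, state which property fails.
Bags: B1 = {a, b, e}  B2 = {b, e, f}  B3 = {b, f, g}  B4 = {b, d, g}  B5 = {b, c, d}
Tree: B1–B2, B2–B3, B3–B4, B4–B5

Yes; width 2.

Every vertex of G appears in some bag (union = {a, b, c, d, e, f, g}); every edge is covered by a bag; and for each vertex v the set of bags containing v is connected in the bag tree. The decomposition is therefore valid. The largest bag has 3 vertices, so the width is 2.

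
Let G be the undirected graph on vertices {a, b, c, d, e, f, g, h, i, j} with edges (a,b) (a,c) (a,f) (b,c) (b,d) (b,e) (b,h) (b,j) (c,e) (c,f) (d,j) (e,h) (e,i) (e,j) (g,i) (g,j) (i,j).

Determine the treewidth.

2

A width-2 tree decomposition is:
Bags: B1 = {e, i, j}  B2 = {b, e, j}  B3 = {b, e, h}  B4 = {b, d, j}  B5 = {g, i, j}  B6 = {b, c, e}  B7 = {a, b, c}  B8 = {a, c, f}
Tree: B1–B2, B2–B3, B2–B4, B1–B5, B3–B6, B6–B7, B7–B8
The largest bag has 3 vertices, giving width 2; this decomposition certifies tw(G) ≤ 2. On the other hand G contains the 3-clique {g, i, j}. A clique must lie in a single bag of any decomposition, so no decomposition can have width below 2. Combining the bounds, tw(G) = 2.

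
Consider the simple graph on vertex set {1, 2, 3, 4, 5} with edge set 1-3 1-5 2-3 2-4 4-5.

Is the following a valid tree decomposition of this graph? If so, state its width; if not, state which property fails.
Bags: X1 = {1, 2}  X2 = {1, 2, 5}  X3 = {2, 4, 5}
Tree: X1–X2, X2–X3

No — vertex 3 appears in no bag.

A tree decomposition must satisfy three properties: every vertex lies in some bag; for every edge, both endpoints lie together in some bag; and for every vertex, the bags containing it form a connected subtree. Here vertex 3 appears in no bag, so the decomposition is invalid.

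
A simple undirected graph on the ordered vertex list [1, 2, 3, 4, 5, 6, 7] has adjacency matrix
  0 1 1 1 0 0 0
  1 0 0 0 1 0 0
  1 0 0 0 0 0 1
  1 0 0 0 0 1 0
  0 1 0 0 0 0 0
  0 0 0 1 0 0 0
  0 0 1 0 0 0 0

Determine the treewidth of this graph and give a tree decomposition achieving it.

Treewidth 1.
Bags: B1 = {1, 3}  B2 = {1, 4}  B3 = {1, 2}  B4 = {2, 5}  B5 = {4, 6}  B6 = {3, 7}
Tree: B1–B2, B1–B3, B3–B4, B2–B5, B1–B6

Every bag has size at most 2, so the width is 2 − 1 = 1 and tw(G) ≤ 1. G has an edge, so its treewidth is at least 1. Hence tw(G) = 1 exactly.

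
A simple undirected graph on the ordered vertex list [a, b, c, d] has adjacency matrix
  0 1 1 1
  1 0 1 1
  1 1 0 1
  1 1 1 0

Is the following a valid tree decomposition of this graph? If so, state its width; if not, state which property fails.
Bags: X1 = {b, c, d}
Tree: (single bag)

A tree decomposition must satisfy three properties: every vertex lies in some bag; for every edge, both endpoints lie together in some bag; and for every vertex, the bags containing it form a connected subtree. Here vertex a appears in no bag, so the decomposition is invalid.

No — vertex a appears in no bag.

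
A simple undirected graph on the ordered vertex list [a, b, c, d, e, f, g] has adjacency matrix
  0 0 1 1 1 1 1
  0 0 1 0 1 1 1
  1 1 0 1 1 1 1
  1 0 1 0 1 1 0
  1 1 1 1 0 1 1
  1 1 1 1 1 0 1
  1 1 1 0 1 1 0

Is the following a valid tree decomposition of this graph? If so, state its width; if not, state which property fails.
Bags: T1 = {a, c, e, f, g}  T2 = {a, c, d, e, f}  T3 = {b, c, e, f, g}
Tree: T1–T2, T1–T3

Checking the three conditions: (i) the bags cover all of {a, b, c, d, e, f, g}; (ii) for each edge, some bag contains both endpoints; (iii) the bags containing any fixed vertex form a subtree. All hold, so the decomposition is valid with width 5 − 1 = 4.

Yes; width 4.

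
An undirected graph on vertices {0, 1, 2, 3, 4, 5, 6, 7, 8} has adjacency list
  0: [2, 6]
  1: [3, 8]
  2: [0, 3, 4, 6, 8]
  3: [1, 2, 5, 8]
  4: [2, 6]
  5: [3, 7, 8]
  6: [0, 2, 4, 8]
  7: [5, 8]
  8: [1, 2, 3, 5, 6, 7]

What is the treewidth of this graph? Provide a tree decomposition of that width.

Each bag holds 3 vertices, so the decomposition has width 2, which upper-bounds the treewidth. For the lower bound, the 3 vertices {0, 2, 6} are pairwise adjacent, and any tree decomposition puts a clique entirely inside one bag — forcing width ≥ 2. Combining the bounds, tw(G) = 2.

Treewidth 2.
One optimal decomposition is:
Bags: B1 = {0, 2, 6}  B2 = {2, 6, 8}  B3 = {2, 3, 8}  B4 = {2, 4, 6}  B5 = {3, 5, 8}  B6 = {1, 3, 8}  B7 = {5, 7, 8}
Tree: B1–B2, B2–B3, B2–B4, B3–B5, B3–B6, B5–B7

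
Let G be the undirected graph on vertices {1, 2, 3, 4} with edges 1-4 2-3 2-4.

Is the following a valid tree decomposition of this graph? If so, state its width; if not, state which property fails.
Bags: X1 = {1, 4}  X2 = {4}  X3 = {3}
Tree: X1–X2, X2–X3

A tree decomposition must satisfy three properties: every vertex lies in some bag; for every edge, both endpoints lie together in some bag; and for every vertex, the bags containing it form a connected subtree. Here vertex 2 appears in no bag, so the decomposition is invalid.

No — vertex 2 appears in no bag.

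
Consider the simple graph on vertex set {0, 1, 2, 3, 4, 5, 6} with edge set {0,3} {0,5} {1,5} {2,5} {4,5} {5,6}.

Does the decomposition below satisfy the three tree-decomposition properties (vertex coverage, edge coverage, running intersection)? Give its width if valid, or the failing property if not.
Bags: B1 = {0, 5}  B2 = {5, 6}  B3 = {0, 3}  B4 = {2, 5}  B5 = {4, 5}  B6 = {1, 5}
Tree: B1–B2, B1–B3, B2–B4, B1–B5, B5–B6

Vertex coverage: the bags together contain {0, 1, 2, 3, 4, 5, 6}, the full vertex set. Edge coverage: each edge of G has both endpoints in at least one bag. Running intersection: for every vertex, the bags containing it form a connected subtree. All three properties hold, so this is a valid tree decomposition of width max|bag| − 1 = 1, and hence tw(G) ≤ 1.

Yes; width 1.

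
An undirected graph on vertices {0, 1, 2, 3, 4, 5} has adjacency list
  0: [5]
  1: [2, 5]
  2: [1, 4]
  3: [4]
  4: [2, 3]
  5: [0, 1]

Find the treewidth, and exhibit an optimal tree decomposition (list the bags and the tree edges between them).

Treewidth 1.
One optimal decomposition is:
Bags: B1 = {0, 5}  B2 = {1, 5}  B3 = {1, 2}  B4 = {2, 4}  B5 = {3, 4}
Tree: B1–B2, B2–B3, B3–B4, B4–B5

The largest bag has 2 vertices, giving width 1; this decomposition certifies tw(G) ≤ 1. G has an edge, so its treewidth is at least 1. Therefore the treewidth is 1.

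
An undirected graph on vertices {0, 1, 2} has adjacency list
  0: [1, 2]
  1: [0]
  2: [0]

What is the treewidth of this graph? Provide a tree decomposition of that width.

The largest bag has 2 vertices, giving width 1; this decomposition certifies tw(G) ≤ 1. Any graph with an edge has treewidth ≥ 1, and G has the edge 0–1. Combining the bounds, tw(G) = 1.

Treewidth 1.
Bags: B1 = {0, 1}  B2 = {0, 2}
Tree: B1–B2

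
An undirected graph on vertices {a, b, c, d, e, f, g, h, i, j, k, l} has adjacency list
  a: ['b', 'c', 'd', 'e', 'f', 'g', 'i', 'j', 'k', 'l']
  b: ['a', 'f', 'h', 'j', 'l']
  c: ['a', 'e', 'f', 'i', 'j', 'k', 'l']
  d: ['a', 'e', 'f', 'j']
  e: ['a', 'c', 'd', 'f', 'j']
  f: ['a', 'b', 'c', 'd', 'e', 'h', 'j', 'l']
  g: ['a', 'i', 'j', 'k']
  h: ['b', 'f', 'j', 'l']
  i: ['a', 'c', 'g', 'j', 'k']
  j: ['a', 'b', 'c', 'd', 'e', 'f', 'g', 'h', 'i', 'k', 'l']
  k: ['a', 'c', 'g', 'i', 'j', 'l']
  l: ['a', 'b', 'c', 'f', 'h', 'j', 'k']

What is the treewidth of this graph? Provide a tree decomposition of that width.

Treewidth 4.
One such decomposition:
Bags: B1 = {a, b, f, j, l}  B2 = {a, c, f, j, l}  B3 = {a, c, e, f, j}  B4 = {a, c, j, k, l}  B5 = {a, c, i, j, k}  B6 = {b, f, h, j, l}  B7 = {a, g, i, j, k}  B8 = {a, d, e, f, j}
Tree: B1–B2, B2–B3, B2–B4, B4–B5, B1–B6, B5–B7, B3–B8

Every bag has size at most 5, so the width is 5 − 1 = 4 and tw(G) ≤ 4. On the other hand G contains the 5-clique {b, f, h, j, l}. A clique must lie in a single bag of any decomposition, so no decomposition can have width below 4. The upper and lower bounds meet at 4, so that is the treewidth.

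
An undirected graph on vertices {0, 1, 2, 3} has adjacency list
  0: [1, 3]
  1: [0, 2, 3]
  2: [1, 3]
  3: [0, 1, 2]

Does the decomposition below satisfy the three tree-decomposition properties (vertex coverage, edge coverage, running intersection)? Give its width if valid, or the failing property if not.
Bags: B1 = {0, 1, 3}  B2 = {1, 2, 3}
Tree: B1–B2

Checking the three conditions: (i) the bags cover all of {0, 1, 2, 3}; (ii) for each edge, some bag contains both endpoints; (iii) the bags containing any fixed vertex form a subtree. All hold, so the decomposition is valid with width 3 − 1 = 2.

Yes; width 2.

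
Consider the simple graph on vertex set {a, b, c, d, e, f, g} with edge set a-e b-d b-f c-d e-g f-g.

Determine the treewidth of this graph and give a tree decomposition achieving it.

Treewidth 1.
One optimal decomposition is:
Bags: B1 = {c, d}  B2 = {b, d}  B3 = {b, f}  B4 = {f, g}  B5 = {e, g}  B6 = {a, e}
Tree: B1–B2, B2–B3, B3–B4, B4–B5, B5–B6

Every bag has size at most 2, so the width is 2 − 1 = 1 and tw(G) ≤ 1. Any graph with an edge has treewidth ≥ 1, and G has the edge c–d. The upper and lower bounds meet at 1, so that is the treewidth.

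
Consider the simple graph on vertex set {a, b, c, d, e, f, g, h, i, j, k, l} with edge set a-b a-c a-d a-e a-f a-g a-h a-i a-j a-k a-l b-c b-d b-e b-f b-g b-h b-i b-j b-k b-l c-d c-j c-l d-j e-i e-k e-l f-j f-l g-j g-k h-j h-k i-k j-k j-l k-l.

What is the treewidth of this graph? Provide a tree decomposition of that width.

Every bag has size at most 5, so the width is 5 − 1 = 4 and tw(G) ≤ 4. On the other hand G contains the 5-clique {a, b, c, d, j}. A clique must lie in a single bag of any decomposition, so no decomposition can have width below 4. Hence tw(G) = 4 exactly.

Treewidth 4.
Bags: B1 = {a, b, c, j, l}  B2 = {a, b, j, k, l}  B3 = {a, b, c, d, j}  B4 = {a, b, g, j, k}  B5 = {a, b, f, j, l}  B6 = {a, b, e, k, l}  B7 = {a, b, h, j, k}  B8 = {a, b, e, i, k}
Tree: B1–B2, B1–B3, B2–B4, B2–B5, B2–B6, B4–B7, B6–B8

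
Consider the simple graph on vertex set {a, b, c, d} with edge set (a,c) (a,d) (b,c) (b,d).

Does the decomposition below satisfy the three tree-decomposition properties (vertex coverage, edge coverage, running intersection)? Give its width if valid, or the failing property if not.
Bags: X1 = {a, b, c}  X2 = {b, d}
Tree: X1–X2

A tree decomposition must satisfy three properties: every vertex lies in some bag; for every edge, both endpoints lie together in some bag; and for every vertex, the bags containing it form a connected subtree. Here edge (a,d) lies in no bag, so the decomposition is invalid.

No — edge (a,d) lies in no bag.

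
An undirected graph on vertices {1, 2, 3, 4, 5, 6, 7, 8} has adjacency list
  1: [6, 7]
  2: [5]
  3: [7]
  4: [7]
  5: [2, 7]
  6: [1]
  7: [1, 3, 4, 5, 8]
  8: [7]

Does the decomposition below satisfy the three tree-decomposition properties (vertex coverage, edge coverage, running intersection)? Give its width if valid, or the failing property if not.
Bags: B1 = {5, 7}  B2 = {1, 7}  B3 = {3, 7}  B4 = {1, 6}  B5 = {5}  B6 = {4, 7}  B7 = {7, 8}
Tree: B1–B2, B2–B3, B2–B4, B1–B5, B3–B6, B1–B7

No — vertex 2 appears in no bag.

A tree decomposition must satisfy three properties: every vertex lies in some bag; for every edge, both endpoints lie together in some bag; and for every vertex, the bags containing it form a connected subtree. Here vertex 2 appears in no bag, so the decomposition is invalid.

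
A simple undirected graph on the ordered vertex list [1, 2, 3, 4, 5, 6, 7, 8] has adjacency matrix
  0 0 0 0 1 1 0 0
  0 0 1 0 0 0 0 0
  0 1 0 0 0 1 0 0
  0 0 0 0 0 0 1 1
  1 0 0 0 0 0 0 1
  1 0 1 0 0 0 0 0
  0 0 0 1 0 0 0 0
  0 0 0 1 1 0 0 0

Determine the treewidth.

1

A width-1 tree decomposition is:
Bags: B1 = {2, 3}  B2 = {3, 6}  B3 = {1, 6}  B4 = {1, 5}  B5 = {5, 8}  B6 = {4, 8}  B7 = {4, 7}
Tree: B1–B2, B2–B3, B3–B4, B4–B5, B5–B6, B6–B7
Each bag holds 2 vertices, so the decomposition has width 1, which upper-bounds the treewidth. Since G has at least one edge (e.g. 2–3), it is not an edgeless graph, so tw(G) ≥ 1. The upper and lower bounds meet at 1, so that is the treewidth.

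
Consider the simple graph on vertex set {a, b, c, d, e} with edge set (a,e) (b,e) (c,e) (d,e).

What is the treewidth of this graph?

1

A width-1 tree decomposition is:
Bags: B1 = {c, e}  B2 = {b, e}  B3 = {a, e}  B4 = {d, e}
Tree: B1–B2, B1–B3, B3–B4
Each bag holds 2 vertices, so the decomposition has width 1, which upper-bounds the treewidth. Any graph with an edge has treewidth ≥ 1, and G has the edge e–c. Combining the bounds, tw(G) = 1.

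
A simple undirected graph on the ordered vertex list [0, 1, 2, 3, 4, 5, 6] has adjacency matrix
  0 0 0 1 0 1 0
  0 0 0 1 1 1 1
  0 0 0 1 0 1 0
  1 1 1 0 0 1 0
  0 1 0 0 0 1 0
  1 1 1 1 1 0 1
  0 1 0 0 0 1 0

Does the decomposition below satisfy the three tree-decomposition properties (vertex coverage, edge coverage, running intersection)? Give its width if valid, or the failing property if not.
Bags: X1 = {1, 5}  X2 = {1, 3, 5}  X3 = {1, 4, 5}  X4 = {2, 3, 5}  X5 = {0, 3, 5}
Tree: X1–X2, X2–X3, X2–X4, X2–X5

A tree decomposition must satisfy three properties: every vertex lies in some bag; for every edge, both endpoints lie together in some bag; and for every vertex, the bags containing it form a connected subtree. Here vertex 6 appears in no bag, so the decomposition is invalid.

No — vertex 6 appears in no bag.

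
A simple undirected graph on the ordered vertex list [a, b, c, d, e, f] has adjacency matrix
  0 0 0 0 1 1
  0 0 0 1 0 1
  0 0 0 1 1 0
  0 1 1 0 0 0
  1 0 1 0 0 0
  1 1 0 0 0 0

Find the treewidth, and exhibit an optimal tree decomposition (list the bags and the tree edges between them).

The largest bag has 3 vertices, giving width 2; this decomposition certifies tw(G) ≤ 2. Since f–a–e–c–d–b–f is a cycle in G, G is not acyclic. Forests are exactly the graphs of treewidth ≤ 1, so tw(G) ≥ 2. The upper and lower bounds meet at 2, so that is the treewidth.

Treewidth 2.
One such decomposition:
Bags: B1 = {a, e, f}  B2 = {c, e, f}  B3 = {c, d, f}  B4 = {b, d, f}
Tree: B1–B2, B2–B3, B3–B4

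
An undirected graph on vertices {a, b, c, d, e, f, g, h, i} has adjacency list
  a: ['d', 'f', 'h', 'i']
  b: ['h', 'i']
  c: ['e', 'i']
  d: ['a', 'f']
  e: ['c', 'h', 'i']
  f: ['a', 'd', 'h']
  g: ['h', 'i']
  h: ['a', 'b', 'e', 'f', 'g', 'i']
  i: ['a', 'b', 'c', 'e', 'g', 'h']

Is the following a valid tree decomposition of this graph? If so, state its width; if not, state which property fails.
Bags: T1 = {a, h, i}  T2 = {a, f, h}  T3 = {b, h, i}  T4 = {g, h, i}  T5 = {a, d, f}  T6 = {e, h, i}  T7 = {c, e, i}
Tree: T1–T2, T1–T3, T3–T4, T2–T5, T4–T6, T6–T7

Yes; width 2.

Vertex coverage: the bags together contain {a, b, c, d, e, f, g, h, i}, the full vertex set. Edge coverage: each edge of G has both endpoints in at least one bag. Running intersection: for every vertex, the bags containing it form a connected subtree. All three properties hold, so this is a valid tree decomposition of width max|bag| − 1 = 2, and hence tw(G) ≤ 2.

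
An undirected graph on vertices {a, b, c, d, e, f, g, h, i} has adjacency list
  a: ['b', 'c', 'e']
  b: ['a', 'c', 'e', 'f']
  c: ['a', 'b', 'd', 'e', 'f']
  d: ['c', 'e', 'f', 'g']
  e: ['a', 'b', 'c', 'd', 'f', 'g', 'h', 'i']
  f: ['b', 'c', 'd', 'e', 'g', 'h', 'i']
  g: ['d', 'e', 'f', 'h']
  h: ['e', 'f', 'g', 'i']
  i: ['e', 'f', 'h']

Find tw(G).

3

A width-3 tree decomposition is:
Bags: B1 = {c, d, e, f}  B2 = {b, c, e, f}  B3 = {a, b, c, e}  B4 = {d, e, f, g}  B5 = {e, f, g, h}  B6 = {e, f, h, i}
Tree: B1–B2, B2–B3, B1–B4, B4–B5, B5–B6
Every bag has size at most 4, so the width is 4 − 1 = 3 and tw(G) ≤ 3. Conversely, {a, b, c, e} is a clique of size 4, and the vertices of any clique must share a bag in every tree decomposition; so some bag has ≥ 4 vertices and tw(G) ≥ 3. The upper and lower bounds meet at 3, so that is the treewidth.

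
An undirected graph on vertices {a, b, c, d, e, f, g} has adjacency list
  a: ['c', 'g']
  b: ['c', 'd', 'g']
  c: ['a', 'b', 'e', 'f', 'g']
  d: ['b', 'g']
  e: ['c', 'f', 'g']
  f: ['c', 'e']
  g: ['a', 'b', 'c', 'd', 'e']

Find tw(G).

2

A width-2 tree decomposition is:
Bags: B1 = {c, e, g}  B2 = {b, c, g}  B3 = {c, e, f}  B4 = {a, c, g}  B5 = {b, d, g}
Tree: B1–B2, B1–B3, B2–B4, B2–B5
Each bag holds 3 vertices, so the decomposition has width 2, which upper-bounds the treewidth. For the lower bound, the 3 vertices {b, d, g} are pairwise adjacent, and any tree decomposition puts a clique entirely inside one bag — forcing width ≥ 2. The upper and lower bounds meet at 2, so that is the treewidth.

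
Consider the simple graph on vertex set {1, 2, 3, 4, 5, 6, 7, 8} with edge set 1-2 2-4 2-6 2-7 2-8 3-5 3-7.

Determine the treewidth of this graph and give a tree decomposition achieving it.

Treewidth 1.
One such decomposition:
Bags: B1 = {2, 8}  B2 = {1, 2}  B3 = {2, 7}  B4 = {2, 4}  B5 = {3, 7}  B6 = {2, 6}  B7 = {3, 5}
Tree: B1–B2, B2–B3, B3–B4, B3–B5, B4–B6, B5–B7

Every bag has size at most 2, so the width is 2 − 1 = 1 and tw(G) ≤ 1. Since G has at least one edge (e.g. 2–8), it is not an edgeless graph, so tw(G) ≥ 1. Therefore the treewidth is 1.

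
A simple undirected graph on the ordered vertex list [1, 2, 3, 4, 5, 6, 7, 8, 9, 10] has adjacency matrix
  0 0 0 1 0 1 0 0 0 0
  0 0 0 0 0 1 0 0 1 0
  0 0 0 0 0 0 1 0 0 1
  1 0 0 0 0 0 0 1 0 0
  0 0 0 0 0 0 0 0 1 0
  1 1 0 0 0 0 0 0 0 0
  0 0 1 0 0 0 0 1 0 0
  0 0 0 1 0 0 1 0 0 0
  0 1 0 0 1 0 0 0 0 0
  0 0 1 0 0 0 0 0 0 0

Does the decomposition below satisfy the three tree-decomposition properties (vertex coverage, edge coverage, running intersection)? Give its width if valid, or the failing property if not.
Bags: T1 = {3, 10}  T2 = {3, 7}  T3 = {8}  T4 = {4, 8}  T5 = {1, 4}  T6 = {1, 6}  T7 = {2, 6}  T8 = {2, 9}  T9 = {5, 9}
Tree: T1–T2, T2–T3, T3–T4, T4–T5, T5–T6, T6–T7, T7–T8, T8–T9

No — edge (7,8) lies in no bag.

A tree decomposition must satisfy three properties: every vertex lies in some bag; for every edge, both endpoints lie together in some bag; and for every vertex, the bags containing it form a connected subtree. Here edge (7,8) lies in no bag, so the decomposition is invalid.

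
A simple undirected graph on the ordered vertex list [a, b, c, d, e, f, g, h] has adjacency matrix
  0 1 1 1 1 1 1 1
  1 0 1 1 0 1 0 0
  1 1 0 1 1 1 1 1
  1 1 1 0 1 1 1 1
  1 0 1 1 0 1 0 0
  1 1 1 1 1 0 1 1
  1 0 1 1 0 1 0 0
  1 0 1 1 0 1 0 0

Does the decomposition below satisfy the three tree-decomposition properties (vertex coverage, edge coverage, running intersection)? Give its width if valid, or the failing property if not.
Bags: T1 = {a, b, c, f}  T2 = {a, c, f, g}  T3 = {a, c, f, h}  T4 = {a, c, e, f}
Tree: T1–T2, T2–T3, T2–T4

No — vertex d appears in no bag.

A tree decomposition must satisfy three properties: every vertex lies in some bag; for every edge, both endpoints lie together in some bag; and for every vertex, the bags containing it form a connected subtree. Here vertex d appears in no bag, so the decomposition is invalid.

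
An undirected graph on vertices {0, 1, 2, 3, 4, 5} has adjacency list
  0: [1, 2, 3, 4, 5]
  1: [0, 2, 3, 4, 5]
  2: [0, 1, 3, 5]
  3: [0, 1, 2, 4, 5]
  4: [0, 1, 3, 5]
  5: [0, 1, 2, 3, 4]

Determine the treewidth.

A width-4 tree decomposition is:
Bags: B1 = {0, 1, 2, 3, 5}  B2 = {0, 1, 3, 4, 5}
Tree: B1–B2
Each bag holds 5 vertices, so the decomposition has width 4, which upper-bounds the treewidth. Conversely, {0, 1, 2, 3, 5} is a clique of size 5, and the vertices of any clique must share a bag in every tree decomposition; so some bag has ≥ 5 vertices and tw(G) ≥ 4. The upper and lower bounds meet at 4, so that is the treewidth.

4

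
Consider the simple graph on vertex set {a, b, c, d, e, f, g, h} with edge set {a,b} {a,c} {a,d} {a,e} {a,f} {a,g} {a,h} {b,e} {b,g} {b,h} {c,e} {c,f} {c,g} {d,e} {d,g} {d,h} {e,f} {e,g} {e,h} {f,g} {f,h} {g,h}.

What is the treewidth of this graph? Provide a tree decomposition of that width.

Treewidth 4.
One optimal decomposition is:
Bags: B1 = {a, e, f, g, h}  B2 = {a, c, e, f, g}  B3 = {a, b, e, g, h}  B4 = {a, d, e, g, h}
Tree: B1–B2, B1–B3, B3–B4

Each bag holds 5 vertices, so the decomposition has width 4, which upper-bounds the treewidth. Conversely, {a, d, e, g, h} is a clique of size 5, and the vertices of any clique must share a bag in every tree decomposition; so some bag has ≥ 5 vertices and tw(G) ≥ 4. Therefore the treewidth is 4.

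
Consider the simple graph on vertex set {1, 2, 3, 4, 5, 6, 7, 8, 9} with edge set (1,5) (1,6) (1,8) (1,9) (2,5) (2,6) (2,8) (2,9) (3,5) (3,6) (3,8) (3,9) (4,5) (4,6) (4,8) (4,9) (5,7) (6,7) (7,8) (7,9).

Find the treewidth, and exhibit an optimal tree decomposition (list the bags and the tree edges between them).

Treewidth 4.
One such decomposition:
Bags: B1 = {3, 5, 6, 8, 9}  B2 = {1, 5, 6, 8, 9}  B3 = {5, 6, 7, 8, 9}  B4 = {2, 5, 6, 8, 9}  B5 = {4, 5, 6, 8, 9}
Tree: B1–B2, B2–B3, B3–B4, B4–B5

Each bag holds 5 vertices, so the decomposition has width 4, which upper-bounds the treewidth. For the lower bound: the 5 vertex sets {3,8}, {1,6}, {5,7}, {9}, {2} are disjoint, each induces a connected subgraph, and every pair is joined by at least one edge of G. Contracting each set to a single vertex therefore yields K_{5} as a minor, and since treewidth is minor-monotone, tw(G) ≥ tw(K_{5}) = 4. Hence tw(G) = 4 exactly.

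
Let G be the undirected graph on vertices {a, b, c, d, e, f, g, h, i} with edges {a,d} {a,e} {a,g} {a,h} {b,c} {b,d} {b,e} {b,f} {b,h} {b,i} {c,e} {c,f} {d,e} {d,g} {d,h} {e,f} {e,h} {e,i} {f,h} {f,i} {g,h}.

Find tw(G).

3

A width-3 tree decomposition is:
Bags: B1 = {b, e, f, i}  B2 = {b, e, f, h}  B3 = {b, d, e, h}  B4 = {a, d, e, h}  B5 = {b, c, e, f}  B6 = {a, d, g, h}
Tree: B1–B2, B2–B3, B3–B4, B1–B5, B4–B6
Each bag holds 4 vertices, so the decomposition has width 3, which upper-bounds the treewidth. Conversely, {a, d, g, h} is a clique of size 4, and the vertices of any clique must share a bag in every tree decomposition; so some bag has ≥ 4 vertices and tw(G) ≥ 3. Hence tw(G) = 3 exactly.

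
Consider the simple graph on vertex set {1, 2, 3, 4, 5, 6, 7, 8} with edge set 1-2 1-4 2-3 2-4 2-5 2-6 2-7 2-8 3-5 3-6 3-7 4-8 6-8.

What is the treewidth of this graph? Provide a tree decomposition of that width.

Treewidth 2.
Bags: B1 = {2, 3, 6}  B2 = {2, 3, 7}  B3 = {2, 6, 8}  B4 = {2, 4, 8}  B5 = {2, 3, 5}  B6 = {1, 2, 4}
Tree: B1–B2, B1–B3, B3–B4, B1–B5, B4–B6

Every bag has size at most 3, so the width is 3 − 1 = 2 and tw(G) ≤ 2. Conversely, {2, 4, 8} is a clique of size 3, and the vertices of any clique must share a bag in every tree decomposition; so some bag has ≥ 3 vertices and tw(G) ≥ 2. The upper and lower bounds meet at 2, so that is the treewidth.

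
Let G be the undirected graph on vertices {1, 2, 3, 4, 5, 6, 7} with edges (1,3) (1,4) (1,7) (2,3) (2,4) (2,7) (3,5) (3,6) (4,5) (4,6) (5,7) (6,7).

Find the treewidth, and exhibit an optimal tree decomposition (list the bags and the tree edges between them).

Treewidth 3.
Bags: B1 = {1, 3, 4, 7}  B2 = {3, 4, 5, 7}  B3 = {3, 4, 6, 7}  B4 = {2, 3, 4, 7}
Tree: B1–B2, B2–B3, B3–B4

Every bag has size at most 4, so the width is 4 − 1 = 3 and tw(G) ≤ 3. For the lower bound: the 4 vertex sets {1,4}, {3,5}, {7}, {6} are disjoint, each induces a connected subgraph, and every pair is joined by at least one edge of G. Contracting each set to a single vertex therefore yields K_{4} as a minor, and since treewidth is minor-monotone, tw(G) ≥ tw(K_{4}) = 3. The upper and lower bounds meet at 3, so that is the treewidth.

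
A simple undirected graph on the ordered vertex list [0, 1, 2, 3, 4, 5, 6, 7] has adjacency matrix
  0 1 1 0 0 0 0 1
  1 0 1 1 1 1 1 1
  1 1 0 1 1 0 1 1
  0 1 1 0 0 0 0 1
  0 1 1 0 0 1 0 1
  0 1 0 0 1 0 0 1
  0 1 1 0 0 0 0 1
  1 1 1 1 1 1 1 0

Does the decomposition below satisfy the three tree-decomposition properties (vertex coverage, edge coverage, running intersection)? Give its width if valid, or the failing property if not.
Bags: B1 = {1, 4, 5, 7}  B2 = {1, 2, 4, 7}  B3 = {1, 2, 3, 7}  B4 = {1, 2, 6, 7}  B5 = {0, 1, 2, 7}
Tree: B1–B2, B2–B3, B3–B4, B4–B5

Vertex coverage: the bags together contain {0, 1, 2, 3, 4, 5, 6, 7}, the full vertex set. Edge coverage: each edge of G has both endpoints in at least one bag. Running intersection: for every vertex, the bags containing it form a connected subtree. All three properties hold, so this is a valid tree decomposition of width max|bag| − 1 = 3, and hence tw(G) ≤ 3.

Yes; width 3.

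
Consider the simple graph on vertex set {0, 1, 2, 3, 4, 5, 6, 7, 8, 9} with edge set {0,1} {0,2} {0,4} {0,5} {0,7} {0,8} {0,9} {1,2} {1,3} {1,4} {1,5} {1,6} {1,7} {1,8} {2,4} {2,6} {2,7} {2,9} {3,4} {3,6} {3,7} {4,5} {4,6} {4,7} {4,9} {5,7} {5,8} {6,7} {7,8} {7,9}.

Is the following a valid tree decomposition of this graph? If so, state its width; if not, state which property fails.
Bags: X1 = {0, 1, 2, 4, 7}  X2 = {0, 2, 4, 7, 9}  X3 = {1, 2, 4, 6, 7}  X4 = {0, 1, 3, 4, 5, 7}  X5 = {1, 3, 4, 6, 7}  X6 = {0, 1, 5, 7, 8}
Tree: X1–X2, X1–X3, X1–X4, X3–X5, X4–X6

No — bags containing vertex 3 are not connected in the tree.

A tree decomposition must satisfy three properties: every vertex lies in some bag; for every edge, both endpoints lie together in some bag; and for every vertex, the bags containing it form a connected subtree. Here bags containing vertex 3 are not connected in the tree, so the decomposition is invalid.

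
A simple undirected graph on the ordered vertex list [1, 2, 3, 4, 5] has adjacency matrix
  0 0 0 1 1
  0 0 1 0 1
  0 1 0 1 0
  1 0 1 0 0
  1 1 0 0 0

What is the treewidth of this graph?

2

A width-2 tree decomposition is:
Bags: B1 = {2, 3, 5}  B2 = {3, 4, 5}  B3 = {1, 4, 5}
Tree: B1–B2, B2–B3
The largest bag has 3 vertices, giving width 2; this decomposition certifies tw(G) ≤ 2. Since 5–2–3–4–1–5 is a cycle in G, G is not acyclic. Forests are exactly the graphs of treewidth ≤ 1, so tw(G) ≥ 2. Therefore the treewidth is 2.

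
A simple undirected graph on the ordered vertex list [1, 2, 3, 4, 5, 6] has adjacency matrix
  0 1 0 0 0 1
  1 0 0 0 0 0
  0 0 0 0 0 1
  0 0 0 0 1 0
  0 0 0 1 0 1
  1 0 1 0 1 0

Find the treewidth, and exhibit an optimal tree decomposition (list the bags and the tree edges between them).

Treewidth 1.
One optimal decomposition is:
Bags: B1 = {5, 6}  B2 = {1, 6}  B3 = {1, 2}  B4 = {3, 6}  B5 = {4, 5}
Tree: B1–B2, B2–B3, B1–B4, B1–B5

Every bag has size at most 2, so the width is 2 − 1 = 1 and tw(G) ≤ 1. G has an edge, so its treewidth is at least 1. Combining the bounds, tw(G) = 1.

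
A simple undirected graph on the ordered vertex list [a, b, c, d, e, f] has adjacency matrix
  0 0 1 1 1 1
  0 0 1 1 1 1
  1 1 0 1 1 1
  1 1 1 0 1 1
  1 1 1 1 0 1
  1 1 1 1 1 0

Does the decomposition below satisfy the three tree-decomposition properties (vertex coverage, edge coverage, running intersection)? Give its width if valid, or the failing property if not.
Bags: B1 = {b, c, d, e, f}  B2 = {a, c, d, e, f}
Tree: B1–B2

Yes; width 4.

Vertex coverage: the bags together contain {a, b, c, d, e, f}, the full vertex set. Edge coverage: each edge of G has both endpoints in at least one bag. Running intersection: for every vertex, the bags containing it form a connected subtree. All three properties hold, so this is a valid tree decomposition of width max|bag| − 1 = 4, and hence tw(G) ≤ 4.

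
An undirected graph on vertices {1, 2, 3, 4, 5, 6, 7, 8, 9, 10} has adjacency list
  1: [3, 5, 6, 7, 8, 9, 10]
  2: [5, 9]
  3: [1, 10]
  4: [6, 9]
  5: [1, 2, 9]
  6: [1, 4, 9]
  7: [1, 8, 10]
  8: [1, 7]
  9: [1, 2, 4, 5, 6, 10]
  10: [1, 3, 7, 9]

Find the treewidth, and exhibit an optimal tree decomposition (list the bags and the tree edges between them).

Treewidth 2.
One optimal decomposition is:
Bags: B1 = {1, 5, 9}  B2 = {1, 9, 10}  B3 = {1, 3, 10}  B4 = {2, 5, 9}  B5 = {1, 7, 10}  B6 = {1, 7, 8}  B7 = {1, 6, 9}  B8 = {4, 6, 9}
Tree: B1–B2, B2–B3, B1–B4, B2–B5, B5–B6, B1–B7, B7–B8

The largest bag has 3 vertices, giving width 2; this decomposition certifies tw(G) ≤ 2. On the other hand G contains the 3-clique {1, 7, 8}. A clique must lie in a single bag of any decomposition, so no decomposition can have width below 2. Combining the bounds, tw(G) = 2.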